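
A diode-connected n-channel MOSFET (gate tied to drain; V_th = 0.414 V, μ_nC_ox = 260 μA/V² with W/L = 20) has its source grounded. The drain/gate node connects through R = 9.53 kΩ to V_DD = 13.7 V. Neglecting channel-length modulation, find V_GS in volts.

V_GS = 1.13 V

With gate tied to drain, V_GS = V_DS ≥ V_GS − V_th, so the device is in saturation.
k_n = μ_nC_ox · (W/L) = 5.2 mA/V².
KCL at the drain: ½ k_n (V_GS − V_th)² = (V_DD − V_GS)/R.
Let x = V_GS − 0.414. Then 24.8 x² + x − 13.29 = 0, giving x = 0.712 V (positive root), so V_GS = 1.13 V.
I_D = (V_DD − V_GS)/R = (13.7 − 1.13) / 9.53 = 1.32 mA.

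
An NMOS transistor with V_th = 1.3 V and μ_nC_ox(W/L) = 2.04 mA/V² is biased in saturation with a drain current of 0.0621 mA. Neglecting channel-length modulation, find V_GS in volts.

V_GS = 1.55 V

In saturation I_D = ½ k_n (V_GS − V_th)², so V_GS − V_th = √(2 I_D / k_n) = √(2 × 0.0621 / 2.04) = 0.247 V.
V_GS = 1.3 + 0.247 = 1.55 V.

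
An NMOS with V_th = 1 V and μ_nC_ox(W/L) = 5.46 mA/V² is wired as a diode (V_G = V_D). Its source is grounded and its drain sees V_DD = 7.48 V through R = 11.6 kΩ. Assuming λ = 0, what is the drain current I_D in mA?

I_D = 0.521 mA

With gate tied to drain, V_GS = V_DS ≥ V_GS − V_th, so the device is in saturation.
KCL at the drain: ½ k_n (V_GS − V_th)² = (V_DD − V_GS)/R.
Let x = V_GS − 1. Then 31.7 x² + x − 6.48 = 0, giving x = 0.437 V (positive root), so V_GS = 1.44 V.
I_D = (V_DD − V_GS)/R = (7.48 − 1.44) / 11.6 = 0.521 mA.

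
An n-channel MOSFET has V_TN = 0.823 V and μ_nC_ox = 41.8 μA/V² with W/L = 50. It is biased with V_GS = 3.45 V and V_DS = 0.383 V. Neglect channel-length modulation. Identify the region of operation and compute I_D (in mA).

k_n = μ_nC_ox · (W/L) = 2.09 mA/V².
V_ov = V_GS − V_TN = 3.45 − 0.823 = 2.63 V.
Since V_DS = 0.383 V < V_ov = 2.63 V, the device is in the triode region.
I_D = k_n [V_ov · V_DS − ½ V_DS²] = 2.09 × [2.63 × 0.383 − 0.5 × 0.383²] = 1.95 mA.

Triode; I_D = 1.95 mA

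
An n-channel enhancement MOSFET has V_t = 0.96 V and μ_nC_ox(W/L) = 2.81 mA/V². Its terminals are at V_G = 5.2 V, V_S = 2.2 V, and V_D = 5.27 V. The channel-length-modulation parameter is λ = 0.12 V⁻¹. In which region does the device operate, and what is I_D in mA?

V_GS = V_G − V_S = 5.2 − 2.2 = 3 V; V_DS = V_D − V_S = 5.27 − 2.2 = 3.07 V.
V_ov = V_GS − V_t = 3 − 0.96 = 2.04 V.
Since V_DS = 3.07 V ≥ V_ov = 2.04 V, the device is in saturation.
I_D = ½ k_n V_ov² (1 + λ V_DS) = 0.5 × 2.81 × 2.04² × (1 + 0.12 × 3.07) = 8 mA.

Saturation; I_D = 8.00 mA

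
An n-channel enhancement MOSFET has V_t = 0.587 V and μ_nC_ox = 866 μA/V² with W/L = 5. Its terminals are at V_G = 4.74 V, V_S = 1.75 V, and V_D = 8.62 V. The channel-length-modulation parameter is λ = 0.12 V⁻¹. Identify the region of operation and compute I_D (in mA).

Saturation; I_D = 22.8 mA

V_GS = V_G − V_S = 4.74 − 1.75 = 2.99 V; V_DS = V_D − V_S = 8.62 − 1.75 = 6.87 V.
k_n = μ_nC_ox · (W/L) = 4.33 mA/V².
V_ov = V_GS − V_t = 2.99 − 0.587 = 2.4 V.
Since V_DS = 6.87 V ≥ V_ov = 2.4 V, the device is in saturation.
I_D = ½ k_n V_ov² (1 + λ V_DS) = 0.5 × 4.33 × 2.4² × (1 + 0.12 × 6.87) = 22.8 mA.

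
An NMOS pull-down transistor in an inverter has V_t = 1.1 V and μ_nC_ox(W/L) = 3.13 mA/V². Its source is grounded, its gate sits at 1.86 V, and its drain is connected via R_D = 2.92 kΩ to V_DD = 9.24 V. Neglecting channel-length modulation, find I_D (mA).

I_D = 0.904 mA

V_GS = V_G = 1.86 V, so V_ov = 1.86 − 1.1 = 0.76 V.
Assume saturation: I_D = ½ k_n V_ov² = 0.5 × 3.13 × 0.76² = 0.904 mA, giving V_DS = V_DD − I_D R_D = 9.24 − 0.904 × 2.92 = 6.6 V.
V_DS = 6.6 V ≥ V_ov = 0.76 V, confirming saturation.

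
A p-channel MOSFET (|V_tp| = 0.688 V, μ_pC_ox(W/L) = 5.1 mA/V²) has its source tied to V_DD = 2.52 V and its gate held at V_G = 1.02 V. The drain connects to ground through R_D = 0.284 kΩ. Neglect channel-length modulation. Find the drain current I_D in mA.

I_D = 1.68 mA

V_SG = V_DD − V_G = 2.52 − 1.02 = 1.5 V, so V_ov = 1.5 − 0.688 = 0.812 V.
Assume saturation: I_D = ½ k_p V_ov² = 0.5 × 5.1 × 0.812² = 1.68 mA, giving V_SD = V_DD − I_D R_D = 2.52 − 1.68 × 0.284 = 2.04 V.
V_SD = 2.04 V ≥ V_ov = 0.812 V, confirming saturation.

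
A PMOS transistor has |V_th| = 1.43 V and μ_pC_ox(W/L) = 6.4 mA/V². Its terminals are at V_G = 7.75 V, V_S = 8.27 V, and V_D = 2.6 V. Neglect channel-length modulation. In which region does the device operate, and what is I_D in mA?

V_SG = V_S − V_G = 8.27 − 7.75 = 0.52 V; V_SD = V_S − V_D = 8.27 − 2.6 = 5.67 V.
V_SG = 0.52 V < |V_th| = 1.43 V, so the transistor is in cutoff.

Cutoff; I_D = 0 mA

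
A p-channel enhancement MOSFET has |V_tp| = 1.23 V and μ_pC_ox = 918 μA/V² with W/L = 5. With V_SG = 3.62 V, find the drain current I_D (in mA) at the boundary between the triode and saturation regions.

I_D = 13.1 mA

At the boundary V_SD = V_ov = V_SG − |V_tp| = 3.62 − 1.23 = 2.39 V.
k_p = μ_pC_ox · (W/L) = 4.59 mA/V².
I_D = ½ k_p V_ov² = 0.5 × 4.59 × 2.39² = 13.1 mA.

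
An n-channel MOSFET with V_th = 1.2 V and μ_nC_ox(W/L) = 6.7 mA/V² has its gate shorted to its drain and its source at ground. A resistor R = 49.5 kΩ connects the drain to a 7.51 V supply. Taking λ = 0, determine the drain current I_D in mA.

I_D = 0.124 mA

With gate tied to drain, V_GS = V_DS ≥ V_GS − V_th, so the device is in saturation.
KCL at the drain: ½ k_n (V_GS − V_th)² = (V_DD − V_GS)/R.
Let x = V_GS − 1.2. Then 166 x² + x − 6.31 = 0, giving x = 0.192 V (positive root), so V_GS = 1.39 V.
I_D = (V_DD − V_GS)/R = (7.51 − 1.39) / 49.5 = 0.124 mA.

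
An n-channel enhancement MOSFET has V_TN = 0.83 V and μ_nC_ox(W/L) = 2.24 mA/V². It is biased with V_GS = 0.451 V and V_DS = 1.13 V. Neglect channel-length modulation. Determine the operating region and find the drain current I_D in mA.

Cutoff; I_D = 0 mA

V_GS = 0.451 V < V_TN = 0.83 V, so the transistor is in cutoff.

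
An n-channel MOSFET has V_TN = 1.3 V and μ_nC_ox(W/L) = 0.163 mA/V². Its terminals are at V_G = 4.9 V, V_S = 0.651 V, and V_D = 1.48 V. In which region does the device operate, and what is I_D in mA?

Triode; I_D = 0.342 mA

V_GS = V_G − V_S = 4.9 − 0.651 = 4.25 V; V_DS = V_D − V_S = 1.48 − 0.651 = 0.829 V.
V_ov = V_GS − V_TN = 4.25 − 1.3 = 2.95 V.
Since V_DS = 0.829 V < V_ov = 2.95 V, the device is in the triode region.
I_D = k_n [V_ov · V_DS − ½ V_DS²] = 0.163 × [2.95 × 0.829 − 0.5 × 0.829²] = 0.342 mA.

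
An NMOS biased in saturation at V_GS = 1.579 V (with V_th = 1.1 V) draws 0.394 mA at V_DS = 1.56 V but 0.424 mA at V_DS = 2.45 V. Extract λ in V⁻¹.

λ = 0.0987 V⁻¹

With V_GS fixed, I_D ∝ (1 + λ V_DS) in saturation, so I_D2/I_D1 = (1 + λ V_DS2)/(1 + λ V_DS1).
0.424/0.394 = 1.076 = (1 + 2.45 λ)/(1 + 1.56 λ).
Solving: λ (I_D1 V_DS2 − I_D2 V_DS1) = I_D2 − I_D1, so λ = (0.424 − 0.394) / (0.394 × 2.45 − 0.424 × 1.56) = 0.03 / 0.304 = 0.0987 V⁻¹.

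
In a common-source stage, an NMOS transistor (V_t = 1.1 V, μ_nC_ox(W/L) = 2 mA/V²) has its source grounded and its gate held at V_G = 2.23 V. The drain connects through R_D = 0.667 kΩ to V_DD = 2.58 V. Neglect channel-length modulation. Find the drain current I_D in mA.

V_GS = V_G = 2.23 V, so V_ov = 2.23 − 1.1 = 1.13 V.
Assume saturation: I_D = ½ k_n V_ov² = 0.5 × 2 × 1.13² = 1.28 mA, giving V_DS = V_DD − I_D R_D = 2.58 − 1.28 × 0.667 = 1.73 V.
V_DS = 1.73 V ≥ V_ov = 1.13 V, confirming saturation.

I_D = 1.28 mA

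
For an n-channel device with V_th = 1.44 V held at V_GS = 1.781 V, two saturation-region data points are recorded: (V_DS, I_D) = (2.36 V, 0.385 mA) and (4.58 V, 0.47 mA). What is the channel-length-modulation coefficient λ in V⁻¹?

With V_GS fixed, I_D ∝ (1 + λ V_DS) in saturation, so I_D2/I_D1 = (1 + λ V_DS2)/(1 + λ V_DS1).
0.47/0.385 = 1.221 = (1 + 4.58 λ)/(1 + 2.36 λ).
Solving: λ (I_D1 V_DS2 − I_D2 V_DS1) = I_D2 − I_D1, so λ = (0.47 − 0.385) / (0.385 × 4.58 − 0.47 × 2.36) = 0.085 / 0.654 = 0.13 V⁻¹.

λ = 0.130 V⁻¹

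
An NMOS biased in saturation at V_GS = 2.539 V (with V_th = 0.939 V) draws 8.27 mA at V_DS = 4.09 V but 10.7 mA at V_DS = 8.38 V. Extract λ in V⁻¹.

With V_GS fixed, I_D ∝ (1 + λ V_DS) in saturation, so I_D2/I_D1 = (1 + λ V_DS2)/(1 + λ V_DS1).
10.7/8.27 = 1.294 = (1 + 8.38 λ)/(1 + 4.09 λ).
Solving: λ (I_D1 V_DS2 − I_D2 V_DS1) = I_D2 − I_D1, so λ = (10.7 − 8.27) / (8.27 × 8.38 − 10.7 × 4.09) = 2.43 / 25.5 = 0.0951 V⁻¹.

λ = 0.0951 V⁻¹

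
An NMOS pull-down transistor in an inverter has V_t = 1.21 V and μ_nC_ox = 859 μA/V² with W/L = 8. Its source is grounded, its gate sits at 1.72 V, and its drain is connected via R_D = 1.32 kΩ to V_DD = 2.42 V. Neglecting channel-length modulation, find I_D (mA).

I_D = 0.894 mA

V_GS = V_G = 1.72 V, so V_ov = 1.72 − 1.21 = 0.51 V.
k_n = μ_nC_ox · (W/L) = 6.872 mA/V².
Assume saturation: I_D = ½ k_n V_ov² = 0.5 × 6.872 × 0.51² = 0.894 mA, giving V_DS = V_DD − I_D R_D = 2.42 − 0.894 × 1.32 = 1.24 V.
V_DS = 1.24 V ≥ V_ov = 0.51 V, confirming saturation.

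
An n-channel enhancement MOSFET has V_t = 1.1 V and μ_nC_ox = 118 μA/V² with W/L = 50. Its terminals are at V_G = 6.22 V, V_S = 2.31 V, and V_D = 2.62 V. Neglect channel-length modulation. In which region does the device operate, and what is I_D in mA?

Triode; I_D = 4.86 mA

V_GS = V_G − V_S = 6.22 − 2.31 = 3.91 V; V_DS = V_D − V_S = 2.62 − 2.31 = 0.31 V.
k_n = μ_nC_ox · (W/L) = 5.9 mA/V².
V_ov = V_GS − V_t = 3.91 − 1.1 = 2.81 V.
Since V_DS = 0.31 V < V_ov = 2.81 V, the device is in the triode region.
I_D = k_n [V_ov · V_DS − ½ V_DS²] = 5.9 × [2.81 × 0.31 − 0.5 × 0.31²] = 4.86 mA.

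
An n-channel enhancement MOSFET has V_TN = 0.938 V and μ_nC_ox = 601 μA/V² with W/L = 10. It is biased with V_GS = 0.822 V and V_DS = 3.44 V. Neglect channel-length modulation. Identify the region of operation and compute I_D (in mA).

Cutoff; I_D = 0 mA

V_GS = 0.822 V < V_TN = 0.938 V, so the transistor is in cutoff.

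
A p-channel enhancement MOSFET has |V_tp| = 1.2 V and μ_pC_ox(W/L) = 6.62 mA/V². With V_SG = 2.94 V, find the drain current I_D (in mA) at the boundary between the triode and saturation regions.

At the boundary V_SD = V_ov = V_SG − |V_tp| = 2.94 − 1.2 = 1.74 V.
I_D = ½ k_p V_ov² = 0.5 × 6.62 × 1.74² = 10 mA.

I_D = 10.0 mA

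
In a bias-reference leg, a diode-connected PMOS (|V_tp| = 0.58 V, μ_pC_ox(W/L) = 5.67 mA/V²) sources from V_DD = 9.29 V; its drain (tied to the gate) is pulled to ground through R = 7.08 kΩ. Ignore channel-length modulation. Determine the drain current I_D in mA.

With gate tied to drain, V_SG = V_SD ≥ V_SG − |V_tp|, so the device is in saturation.
KCL at the drain: ½ k_p (V_SG − |V_tp|)² = (V_DD − V_SG)/R.
Let x = V_SG − 0.58. Then 20.1 x² + x − 8.71 = 0, giving x = 0.634 V (positive root), so V_SG = 1.21 V.
I_D = (V_DD − V_SG)/R = (9.29 − 1.21) / 7.08 = 1.14 mA.

I_D = 1.14 mA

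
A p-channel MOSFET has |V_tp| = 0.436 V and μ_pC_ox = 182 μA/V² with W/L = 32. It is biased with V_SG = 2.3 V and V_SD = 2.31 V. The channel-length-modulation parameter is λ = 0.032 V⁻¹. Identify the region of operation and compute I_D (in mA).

k_p = μ_pC_ox · (W/L) = 5.824 mA/V².
V_ov = V_SG − |V_tp| = 2.3 − 0.436 = 1.86 V.
Since V_SD = 2.31 V ≥ V_ov = 1.86 V, the device is in saturation.
I_D = ½ k_p V_ov² (1 + λ V_SD) = 0.5 × 5.824 × 1.86² × (1 + 0.032 × 2.31) = 10.9 mA.

Saturation; I_D = 10.9 mA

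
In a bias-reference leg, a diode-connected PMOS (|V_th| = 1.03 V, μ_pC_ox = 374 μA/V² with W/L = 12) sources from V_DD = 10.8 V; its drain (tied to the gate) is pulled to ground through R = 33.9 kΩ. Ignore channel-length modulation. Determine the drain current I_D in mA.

I_D = 0.278 mA

With gate tied to drain, V_SG = V_SD ≥ V_SG − |V_th|, so the device is in saturation.
k_p = μ_pC_ox · (W/L) = 4.488 mA/V².
KCL at the drain: ½ k_p (V_SG − |V_th|)² = (V_DD − V_SG)/R.
Let x = V_SG − 1.03. Then 76.1 x² + x − 9.77 = 0, giving x = 0.352 V (positive root), so V_SG = 1.38 V.
I_D = (V_DD − V_SG)/R = (10.8 − 1.38) / 33.9 = 0.278 mA.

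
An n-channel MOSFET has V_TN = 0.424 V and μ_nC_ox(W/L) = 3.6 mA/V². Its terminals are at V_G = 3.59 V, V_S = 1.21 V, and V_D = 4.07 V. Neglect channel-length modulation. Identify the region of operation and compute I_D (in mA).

Saturation; I_D = 6.89 mA

V_GS = V_G − V_S = 3.59 − 1.21 = 2.38 V; V_DS = V_D − V_S = 4.07 − 1.21 = 2.86 V.
V_ov = V_GS − V_TN = 2.38 − 0.424 = 1.96 V.
Since V_DS = 2.86 V ≥ V_ov = 1.96 V, the device is in saturation.
I_D = ½ k_n V_ov² = 0.5 × 3.6 × 1.96² = 6.89 mA.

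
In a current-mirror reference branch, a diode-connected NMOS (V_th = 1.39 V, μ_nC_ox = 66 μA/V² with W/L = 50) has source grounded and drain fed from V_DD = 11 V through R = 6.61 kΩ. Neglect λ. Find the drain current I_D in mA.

With gate tied to drain, V_GS = V_DS ≥ V_GS − V_th, so the device is in saturation.
k_n = μ_nC_ox · (W/L) = 3.3 mA/V².
KCL at the drain: ½ k_n (V_GS − V_th)² = (V_DD − V_GS)/R.
Let x = V_GS − 1.39. Then 10.9 x² + x − 9.61 = 0, giving x = 0.894 V (positive root), so V_GS = 2.28 V.
I_D = (V_DD − V_GS)/R = (11 − 2.28) / 6.61 = 1.32 mA.

I_D = 1.32 mA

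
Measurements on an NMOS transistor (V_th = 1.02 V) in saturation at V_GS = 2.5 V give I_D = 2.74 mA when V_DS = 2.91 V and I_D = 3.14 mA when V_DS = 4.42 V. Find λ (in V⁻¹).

λ = 0.135 V⁻¹

With V_GS fixed, I_D ∝ (1 + λ V_DS) in saturation, so I_D2/I_D1 = (1 + λ V_DS2)/(1 + λ V_DS1).
3.14/2.74 = 1.146 = (1 + 4.42 λ)/(1 + 2.91 λ).
Solving: λ (I_D1 V_DS2 − I_D2 V_DS1) = I_D2 − I_D1, so λ = (3.14 − 2.74) / (2.74 × 4.42 − 3.14 × 2.91) = 0.4 / 2.97 = 0.135 V⁻¹.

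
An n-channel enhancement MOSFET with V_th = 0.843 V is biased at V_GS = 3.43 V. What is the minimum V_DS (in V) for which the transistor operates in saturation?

V_DS,sat = 2.59 V

The boundary between triode and saturation is V_DS = V_GS − V_th = V_ov.
V_ov = 3.43 − 0.843 = 2.59 V.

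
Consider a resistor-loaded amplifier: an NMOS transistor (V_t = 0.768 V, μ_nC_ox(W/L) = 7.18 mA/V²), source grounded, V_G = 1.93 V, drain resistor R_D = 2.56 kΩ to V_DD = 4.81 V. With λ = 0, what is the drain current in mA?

V_GS = V_G = 1.93 V, so V_ov = 1.93 − 0.768 = 1.16 V.
Assume saturation: I_D = ½ k_n V_ov² = 0.5 × 7.18 × 1.16² = 4.85 mA, giving V_DS = V_DD − I_D R_D = 4.81 − 4.85 × 2.56 = -7.6 V.
But -7.6 V < V_ov = 1.16 V, so the device is actually in triode.
In triode I_D = k_n[V_ov V_DS − ½ V_DS²] and I_D = (V_DD − V_DS)/R_D. Equating: 9.19 V_DS² − 22.36 V_DS + 4.81 = 0, giving V_DS = 0.239 V (the root below V_ov).
I_D = (4.81 − 0.239) / 2.56 = 1.79 mA.

I_D = 1.79 mA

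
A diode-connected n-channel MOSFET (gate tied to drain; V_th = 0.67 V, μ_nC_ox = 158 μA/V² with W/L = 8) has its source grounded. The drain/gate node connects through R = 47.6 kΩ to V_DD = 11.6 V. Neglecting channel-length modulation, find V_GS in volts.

V_GS = 1.26 V

With gate tied to drain, V_GS = V_DS ≥ V_GS − V_th, so the device is in saturation.
k_n = μ_nC_ox · (W/L) = 1.264 mA/V².
KCL at the drain: ½ k_n (V_GS − V_th)² = (V_DD − V_GS)/R.
Let x = V_GS − 0.67. Then 30.1 x² + x − 10.93 = 0, giving x = 0.586 V (positive root), so V_GS = 1.26 V.
I_D = (V_DD − V_GS)/R = (11.6 − 1.26) / 47.6 = 0.217 mA.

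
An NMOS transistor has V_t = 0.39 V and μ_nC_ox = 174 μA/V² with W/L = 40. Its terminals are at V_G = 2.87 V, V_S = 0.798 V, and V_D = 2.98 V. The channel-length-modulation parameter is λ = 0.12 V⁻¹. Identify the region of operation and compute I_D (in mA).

V_GS = V_G − V_S = 2.87 − 0.798 = 2.07 V; V_DS = V_D − V_S = 2.98 − 0.798 = 2.18 V.
k_n = μ_nC_ox · (W/L) = 6.96 mA/V².
V_ov = V_GS − V_t = 2.07 − 0.39 = 1.68 V.
Since V_DS = 2.18 V ≥ V_ov = 1.68 V, the device is in saturation.
I_D = ½ k_n V_ov² (1 + λ V_DS) = 0.5 × 6.96 × 1.68² × (1 + 0.12 × 2.18) = 12.4 mA.

Saturation; I_D = 12.4 mA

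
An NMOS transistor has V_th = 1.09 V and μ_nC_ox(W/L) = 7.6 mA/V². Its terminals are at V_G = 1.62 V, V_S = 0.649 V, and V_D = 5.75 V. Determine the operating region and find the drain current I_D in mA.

V_GS = V_G − V_S = 1.62 − 0.649 = 0.971 V; V_DS = V_D − V_S = 5.75 − 0.649 = 5.1 V.
V_GS = 0.971 V < V_th = 1.09 V, so the transistor is in cutoff.

Cutoff; I_D = 0 mA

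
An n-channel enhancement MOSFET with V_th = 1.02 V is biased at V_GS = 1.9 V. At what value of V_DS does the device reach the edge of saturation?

The boundary between triode and saturation is V_DS = V_GS − V_th = V_ov.
V_ov = 1.9 − 1.02 = 0.88 V.

V_DS,sat = 0.880 V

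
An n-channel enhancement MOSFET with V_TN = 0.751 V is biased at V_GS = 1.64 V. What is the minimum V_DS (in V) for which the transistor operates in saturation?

The boundary between triode and saturation is V_DS = V_GS − V_TN = V_ov.
V_ov = 1.64 − 0.751 = 0.889 V.

V_DS,sat = 0.889 V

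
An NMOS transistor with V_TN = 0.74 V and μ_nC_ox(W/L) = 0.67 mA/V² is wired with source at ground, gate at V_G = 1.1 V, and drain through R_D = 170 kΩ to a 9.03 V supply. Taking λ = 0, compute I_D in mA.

V_GS = V_G = 1.1 V, so V_ov = 1.1 − 0.74 = 0.36 V.
Assume saturation: I_D = ½ k_n V_ov² = 0.5 × 0.67 × 0.36² = 0.0434 mA, giving V_DS = V_DD − I_D R_D = 9.03 − 0.0434 × 170 = 1.65 V.
V_DS = 1.65 V ≥ V_ov = 0.36 V, confirming saturation.

I_D = 0.0434 mA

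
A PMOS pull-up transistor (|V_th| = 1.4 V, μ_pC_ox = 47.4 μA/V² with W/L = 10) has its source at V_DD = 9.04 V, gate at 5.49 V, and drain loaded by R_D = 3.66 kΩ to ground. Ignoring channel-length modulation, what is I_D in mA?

I_D = 1.10 mA

V_SG = V_DD − V_G = 9.04 − 5.49 = 3.55 V, so V_ov = 3.55 − 1.4 = 2.15 V.
k_p = μ_pC_ox · (W/L) = 0.474 mA/V².
Assume saturation: I_D = ½ k_p V_ov² = 0.5 × 0.474 × 2.15² = 1.1 mA, giving V_SD = V_DD − I_D R_D = 9.04 − 1.1 × 3.66 = 5.03 V.
V_SD = 5.03 V ≥ V_ov = 2.15 V, confirming saturation.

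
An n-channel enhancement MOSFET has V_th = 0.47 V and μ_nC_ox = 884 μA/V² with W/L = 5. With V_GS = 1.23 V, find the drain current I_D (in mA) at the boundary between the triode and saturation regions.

I_D = 1.28 mA

At the boundary V_DS = V_ov = V_GS − V_th = 1.23 − 0.47 = 0.76 V.
k_n = μ_nC_ox · (W/L) = 4.42 mA/V².
I_D = ½ k_n V_ov² = 0.5 × 4.42 × 0.76² = 1.28 mA.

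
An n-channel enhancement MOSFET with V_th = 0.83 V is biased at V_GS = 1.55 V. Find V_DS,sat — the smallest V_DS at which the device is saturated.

V_DS,sat = 0.720 V

The boundary between triode and saturation is V_DS = V_GS − V_th = V_ov.
V_ov = 1.55 − 0.83 = 0.72 V.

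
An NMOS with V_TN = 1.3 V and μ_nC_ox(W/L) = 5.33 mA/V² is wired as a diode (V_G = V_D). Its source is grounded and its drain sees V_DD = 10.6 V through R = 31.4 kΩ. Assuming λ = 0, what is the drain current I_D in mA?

I_D = 0.286 mA

With gate tied to drain, V_GS = V_DS ≥ V_GS − V_TN, so the device is in saturation.
KCL at the drain: ½ k_n (V_GS − V_TN)² = (V_DD − V_GS)/R.
Let x = V_GS − 1.3. Then 83.7 x² + x − 9.3 = 0, giving x = 0.327 V (positive root), so V_GS = 1.63 V.
I_D = (V_DD − V_GS)/R = (10.6 − 1.63) / 31.4 = 0.286 mA.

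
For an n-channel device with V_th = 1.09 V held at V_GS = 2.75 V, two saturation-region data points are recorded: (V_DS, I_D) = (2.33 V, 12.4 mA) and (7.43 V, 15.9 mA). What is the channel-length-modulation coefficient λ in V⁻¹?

λ = 0.0635 V⁻¹

With V_GS fixed, I_D ∝ (1 + λ V_DS) in saturation, so I_D2/I_D1 = (1 + λ V_DS2)/(1 + λ V_DS1).
15.9/12.4 = 1.282 = (1 + 7.43 λ)/(1 + 2.33 λ).
Solving: λ (I_D1 V_DS2 − I_D2 V_DS1) = I_D2 − I_D1, so λ = (15.9 − 12.4) / (12.4 × 7.43 − 15.9 × 2.33) = 3.5 / 55.1 = 0.0635 V⁻¹.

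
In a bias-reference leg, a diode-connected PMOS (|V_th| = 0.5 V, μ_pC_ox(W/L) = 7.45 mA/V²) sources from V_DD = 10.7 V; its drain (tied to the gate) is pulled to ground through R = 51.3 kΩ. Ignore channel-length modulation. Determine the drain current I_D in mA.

With gate tied to drain, V_SG = V_SD ≥ V_SG − |V_th|, so the device is in saturation.
KCL at the drain: ½ k_p (V_SG − |V_th|)² = (V_DD − V_SG)/R.
Let x = V_SG − 0.5. Then 191 x² + x − 10.2 = 0, giving x = 0.228 V (positive root), so V_SG = 0.728 V.
I_D = (V_DD − V_SG)/R = (10.7 − 0.728) / 51.3 = 0.194 mA.

I_D = 0.194 mA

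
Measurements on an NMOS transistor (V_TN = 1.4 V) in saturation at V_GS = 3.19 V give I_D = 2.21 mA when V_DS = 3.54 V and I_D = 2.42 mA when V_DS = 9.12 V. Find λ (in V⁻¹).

With V_GS fixed, I_D ∝ (1 + λ V_DS) in saturation, so I_D2/I_D1 = (1 + λ V_DS2)/(1 + λ V_DS1).
2.42/2.21 = 1.095 = (1 + 9.12 λ)/(1 + 3.54 λ).
Solving: λ (I_D1 V_DS2 − I_D2 V_DS1) = I_D2 − I_D1, so λ = (2.42 − 2.21) / (2.21 × 9.12 − 2.42 × 3.54) = 0.21 / 11.6 = 0.0181 V⁻¹.

λ = 0.0181 V⁻¹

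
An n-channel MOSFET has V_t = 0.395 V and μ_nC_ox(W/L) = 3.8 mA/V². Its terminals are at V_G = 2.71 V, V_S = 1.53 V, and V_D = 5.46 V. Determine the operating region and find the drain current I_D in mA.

V_GS = V_G − V_S = 2.71 − 1.53 = 1.18 V; V_DS = V_D − V_S = 5.46 − 1.53 = 3.93 V.
V_ov = V_GS − V_t = 1.18 − 0.395 = 0.785 V.
Since V_DS = 3.93 V ≥ V_ov = 0.785 V, the device is in saturation.
I_D = ½ k_n V_ov² = 0.5 × 3.8 × 0.785² = 1.17 mA.

Saturation; I_D = 1.17 mA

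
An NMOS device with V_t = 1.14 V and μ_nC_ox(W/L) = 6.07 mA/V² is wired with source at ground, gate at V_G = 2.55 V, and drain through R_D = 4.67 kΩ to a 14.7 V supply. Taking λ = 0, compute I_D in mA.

I_D = 3.06 mA

V_GS = V_G = 2.55 V, so V_ov = 2.55 − 1.14 = 1.41 V.
Assume saturation: I_D = ½ k_n V_ov² = 0.5 × 6.07 × 1.41² = 6.03 mA, giving V_DS = V_DD − I_D R_D = 14.7 − 6.03 × 4.67 = -13.5 V.
But -13.5 V < V_ov = 1.41 V, so the device is actually in triode.
In triode I_D = k_n[V_ov V_DS − ½ V_DS²] and I_D = (V_DD − V_DS)/R_D. Equating: 14.2 V_DS² − 40.97 V_DS + 14.7 = 0, giving V_DS = 0.42 V (the root below V_ov).
I_D = (14.7 − 0.42) / 4.67 = 3.06 mA.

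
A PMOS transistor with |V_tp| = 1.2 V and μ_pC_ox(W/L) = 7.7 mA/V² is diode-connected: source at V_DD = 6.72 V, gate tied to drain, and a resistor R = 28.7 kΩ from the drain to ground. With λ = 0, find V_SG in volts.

With gate tied to drain, V_SG = V_SD ≥ V_SG − |V_tp|, so the device is in saturation.
KCL at the drain: ½ k_p (V_SG − |V_tp|)² = (V_DD − V_SG)/R.
Let x = V_SG − 1.2. Then 110 x² + x − 5.52 = 0, giving x = 0.219 V (positive root), so V_SG = 1.42 V.
I_D = (V_DD − V_SG)/R = (6.72 − 1.42) / 28.7 = 0.185 mA.

V_SG = 1.42 V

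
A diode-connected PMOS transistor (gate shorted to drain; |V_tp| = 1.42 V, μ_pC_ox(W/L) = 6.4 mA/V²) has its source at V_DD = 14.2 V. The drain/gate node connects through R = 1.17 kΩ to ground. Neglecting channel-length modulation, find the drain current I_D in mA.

I_D = 9.45 mA

With gate tied to drain, V_SG = V_SD ≥ V_SG − |V_tp|, so the device is in saturation.
KCL at the drain: ½ k_p (V_SG − |V_tp|)² = (V_DD − V_SG)/R.
Let x = V_SG − 1.42. Then 3.74 x² + x − 12.78 = 0, giving x = 1.72 V (positive root), so V_SG = 3.14 V.
I_D = (V_DD − V_SG)/R = (14.2 − 3.14) / 1.17 = 9.45 mA.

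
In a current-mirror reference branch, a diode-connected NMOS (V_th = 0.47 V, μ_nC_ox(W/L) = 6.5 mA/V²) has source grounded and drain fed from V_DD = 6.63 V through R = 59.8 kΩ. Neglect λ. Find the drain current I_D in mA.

I_D = 0.100 mA

With gate tied to drain, V_GS = V_DS ≥ V_GS − V_th, so the device is in saturation.
KCL at the drain: ½ k_n (V_GS − V_th)² = (V_DD − V_GS)/R.
Let x = V_GS − 0.47. Then 194 x² + x − 6.16 = 0, giving x = 0.175 V (positive root), so V_GS = 0.645 V.
I_D = (V_DD − V_GS)/R = (6.63 − 0.645) / 59.8 = 0.1 mA.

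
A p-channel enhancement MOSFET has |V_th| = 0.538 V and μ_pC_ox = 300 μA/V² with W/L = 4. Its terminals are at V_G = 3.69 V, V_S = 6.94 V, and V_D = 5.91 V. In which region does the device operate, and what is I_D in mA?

Triode; I_D = 2.72 mA

V_SG = V_S − V_G = 6.94 − 3.69 = 3.25 V; V_SD = V_S − V_D = 6.94 − 5.91 = 1.03 V.
k_p = μ_pC_ox · (W/L) = 1.2 mA/V².
V_ov = V_SG − |V_th| = 3.25 − 0.538 = 2.71 V.
Since V_SD = 1.03 V < V_ov = 2.71 V, the device is in the triode region.
I_D = k_p [V_ov · V_SD − ½ V_SD²] = 1.2 × [2.71 × 1.03 − 0.5 × 1.03²] = 2.72 mA.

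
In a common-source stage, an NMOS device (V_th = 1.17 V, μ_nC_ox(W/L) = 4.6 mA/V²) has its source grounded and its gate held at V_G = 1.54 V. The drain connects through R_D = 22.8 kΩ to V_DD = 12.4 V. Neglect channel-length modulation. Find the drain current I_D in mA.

V_GS = V_G = 1.54 V, so V_ov = 1.54 − 1.17 = 0.37 V.
Assume saturation: I_D = ½ k_n V_ov² = 0.5 × 4.6 × 0.37² = 0.315 mA, giving V_DS = V_DD − I_D R_D = 12.4 − 0.315 × 22.8 = 5.22 V.
V_DS = 5.22 V ≥ V_ov = 0.37 V, confirming saturation.

I_D = 0.315 mA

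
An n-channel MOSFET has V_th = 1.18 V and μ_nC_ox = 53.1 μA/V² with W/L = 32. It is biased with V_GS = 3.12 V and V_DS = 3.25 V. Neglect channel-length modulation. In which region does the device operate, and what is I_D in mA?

k_n = μ_nC_ox · (W/L) = 1.699 mA/V².
V_ov = V_GS − V_th = 3.12 − 1.18 = 1.94 V.
Since V_DS = 3.25 V ≥ V_ov = 1.94 V, the device is in saturation.
I_D = ½ k_n V_ov² = 0.5 × 1.699 × 1.94² = 3.2 mA.

Saturation; I_D = 3.20 mA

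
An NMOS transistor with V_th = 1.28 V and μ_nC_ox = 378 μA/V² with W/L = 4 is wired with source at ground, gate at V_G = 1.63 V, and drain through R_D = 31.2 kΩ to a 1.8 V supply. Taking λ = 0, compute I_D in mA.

I_D = 0.0537 mA

V_GS = V_G = 1.63 V, so V_ov = 1.63 − 1.28 = 0.35 V.
k_n = μ_nC_ox · (W/L) = 1.512 mA/V².
Assume saturation: I_D = ½ k_n V_ov² = 0.5 × 1.512 × 0.35² = 0.0926 mA, giving V_DS = V_DD − I_D R_D = 1.8 − 0.0926 × 31.2 = -1.09 V.
But -1.09 V < V_ov = 0.35 V, so the device is actually in triode.
In triode I_D = k_n[V_ov V_DS − ½ V_DS²] and I_D = (V_DD − V_DS)/R_D. Equating: 23.6 V_DS² − 17.51 V_DS + 1.8 = 0, giving V_DS = 0.123 V (the root below V_ov).
I_D = (1.8 − 0.123) / 31.2 = 0.0537 mA.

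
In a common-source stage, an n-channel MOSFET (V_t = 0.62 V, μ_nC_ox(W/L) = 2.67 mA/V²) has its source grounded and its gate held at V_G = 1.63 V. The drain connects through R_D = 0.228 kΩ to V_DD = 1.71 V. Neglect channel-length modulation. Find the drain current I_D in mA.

I_D = 1.36 mA

V_GS = V_G = 1.63 V, so V_ov = 1.63 − 0.62 = 1.01 V.
Assume saturation: I_D = ½ k_n V_ov² = 0.5 × 2.67 × 1.01² = 1.36 mA, giving V_DS = V_DD − I_D R_D = 1.71 − 1.36 × 0.228 = 1.4 V.
V_DS = 1.4 V ≥ V_ov = 1.01 V, confirming saturation.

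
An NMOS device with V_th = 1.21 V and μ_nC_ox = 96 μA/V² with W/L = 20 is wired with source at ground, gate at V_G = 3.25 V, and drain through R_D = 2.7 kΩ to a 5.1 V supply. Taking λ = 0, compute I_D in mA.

V_GS = V_G = 3.25 V, so V_ov = 3.25 − 1.21 = 2.04 V.
k_n = μ_nC_ox · (W/L) = 1.92 mA/V².
Assume saturation: I_D = ½ k_n V_ov² = 0.5 × 1.92 × 2.04² = 4 mA, giving V_DS = V_DD − I_D R_D = 5.1 − 4 × 2.7 = -5.69 V.
But -5.69 V < V_ov = 2.04 V, so the device is actually in triode.
In triode I_D = k_n[V_ov V_DS − ½ V_DS²] and I_D = (V_DD − V_DS)/R_D. Equating: 2.59 V_DS² − 11.58 V_DS + 5.1 = 0, giving V_DS = 0.496 V (the root below V_ov).
I_D = (5.1 − 0.496) / 2.7 = 1.71 mA.

I_D = 1.71 mA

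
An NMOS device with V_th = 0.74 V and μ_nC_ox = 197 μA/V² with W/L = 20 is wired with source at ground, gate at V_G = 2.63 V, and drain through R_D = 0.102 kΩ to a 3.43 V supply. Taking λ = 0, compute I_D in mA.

V_GS = V_G = 2.63 V, so V_ov = 2.63 − 0.74 = 1.89 V.
k_n = μ_nC_ox · (W/L) = 3.94 mA/V².
Assume saturation: I_D = ½ k_n V_ov² = 0.5 × 3.94 × 1.89² = 7.04 mA, giving V_DS = V_DD − I_D R_D = 3.43 − 7.04 × 0.102 = 2.71 V.
V_DS = 2.71 V ≥ V_ov = 1.89 V, confirming saturation.

I_D = 7.04 mA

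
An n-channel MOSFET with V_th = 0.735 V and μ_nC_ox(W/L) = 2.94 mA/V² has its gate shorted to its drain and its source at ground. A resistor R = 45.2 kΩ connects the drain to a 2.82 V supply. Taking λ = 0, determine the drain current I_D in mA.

I_D = 0.0424 mA

With gate tied to drain, V_GS = V_DS ≥ V_GS − V_th, so the device is in saturation.
KCL at the drain: ½ k_n (V_GS − V_th)² = (V_DD − V_GS)/R.
Let x = V_GS − 0.735. Then 66.4 x² + x − 2.085 = 0, giving x = 0.17 V (positive root), so V_GS = 0.905 V.
I_D = (V_DD − V_GS)/R = (2.82 − 0.905) / 45.2 = 0.0424 mA.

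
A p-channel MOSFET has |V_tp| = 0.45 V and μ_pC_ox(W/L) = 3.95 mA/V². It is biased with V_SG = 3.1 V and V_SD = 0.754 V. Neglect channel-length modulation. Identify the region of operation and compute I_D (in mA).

V_ov = V_SG − |V_tp| = 3.1 − 0.45 = 2.65 V.
Since V_SD = 0.754 V < V_ov = 2.65 V, the device is in the triode region.
I_D = k_p [V_ov · V_SD − ½ V_SD²] = 3.95 × [2.65 × 0.754 − 0.5 × 0.754²] = 6.77 mA.

Triode; I_D = 6.77 mA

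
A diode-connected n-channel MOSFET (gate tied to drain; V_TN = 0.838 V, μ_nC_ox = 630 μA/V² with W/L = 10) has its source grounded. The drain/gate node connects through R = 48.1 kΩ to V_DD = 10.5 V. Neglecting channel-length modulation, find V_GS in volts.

With gate tied to drain, V_GS = V_DS ≥ V_GS − V_TN, so the device is in saturation.
k_n = μ_nC_ox · (W/L) = 6.3 mA/V².
KCL at the drain: ½ k_n (V_GS − V_TN)² = (V_DD − V_GS)/R.
Let x = V_GS − 0.838. Then 152 x² + x − 9.662 = 0, giving x = 0.249 V (positive root), so V_GS = 1.09 V.
I_D = (V_DD − V_GS)/R = (10.5 − 1.09) / 48.1 = 0.196 mA.

V_GS = 1.09 V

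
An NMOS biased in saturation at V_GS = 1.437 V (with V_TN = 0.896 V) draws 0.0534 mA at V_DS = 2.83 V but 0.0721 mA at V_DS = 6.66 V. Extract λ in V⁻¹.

λ = 0.123 V⁻¹

With V_GS fixed, I_D ∝ (1 + λ V_DS) in saturation, so I_D2/I_D1 = (1 + λ V_DS2)/(1 + λ V_DS1).
0.0721/0.0534 = 1.35 = (1 + 6.66 λ)/(1 + 2.83 λ).
Solving: λ (I_D1 V_DS2 − I_D2 V_DS1) = I_D2 − I_D1, so λ = (0.0721 − 0.0534) / (0.0534 × 6.66 − 0.0721 × 2.83) = 0.0187 / 0.152 = 0.123 V⁻¹.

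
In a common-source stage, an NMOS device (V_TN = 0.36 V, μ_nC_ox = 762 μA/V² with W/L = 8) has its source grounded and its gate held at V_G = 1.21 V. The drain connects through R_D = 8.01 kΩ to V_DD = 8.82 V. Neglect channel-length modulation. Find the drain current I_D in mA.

I_D = 1.07 mA

V_GS = V_G = 1.21 V, so V_ov = 1.21 − 0.36 = 0.85 V.
k_n = μ_nC_ox · (W/L) = 6.096 mA/V².
Assume saturation: I_D = ½ k_n V_ov² = 0.5 × 6.096 × 0.85² = 2.2 mA, giving V_DS = V_DD − I_D R_D = 8.82 − 2.2 × 8.01 = -8.82 V.
But -8.82 V < V_ov = 0.85 V, so the device is actually in triode.
In triode I_D = k_n[V_ov V_DS − ½ V_DS²] and I_D = (V_DD − V_DS)/R_D. Equating: 24.4 V_DS² − 42.5 V_DS + 8.82 = 0, giving V_DS = 0.241 V (the root below V_ov).
I_D = (8.82 − 0.241) / 8.01 = 1.07 mA.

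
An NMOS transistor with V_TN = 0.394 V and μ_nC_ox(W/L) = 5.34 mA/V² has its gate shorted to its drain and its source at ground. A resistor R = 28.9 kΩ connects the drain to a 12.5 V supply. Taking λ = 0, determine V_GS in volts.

With gate tied to drain, V_GS = V_DS ≥ V_GS − V_TN, so the device is in saturation.
KCL at the drain: ½ k_n (V_GS − V_TN)² = (V_DD − V_GS)/R.
Let x = V_GS − 0.394. Then 77.2 x² + x − 12.11 = 0, giving x = 0.39 V (positive root), so V_GS = 0.784 V.
I_D = (V_DD − V_GS)/R = (12.5 − 0.784) / 28.9 = 0.405 mA.

V_GS = 0.784 V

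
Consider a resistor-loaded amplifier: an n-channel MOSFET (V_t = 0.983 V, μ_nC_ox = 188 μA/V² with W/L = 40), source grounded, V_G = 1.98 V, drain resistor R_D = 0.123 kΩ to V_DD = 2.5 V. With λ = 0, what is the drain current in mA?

I_D = 3.74 mA

V_GS = V_G = 1.98 V, so V_ov = 1.98 − 0.983 = 0.997 V.
k_n = μ_nC_ox · (W/L) = 7.52 mA/V².
Assume saturation: I_D = ½ k_n V_ov² = 0.5 × 7.52 × 0.997² = 3.74 mA, giving V_DS = V_DD − I_D R_D = 2.5 − 3.74 × 0.123 = 2.04 V.
V_DS = 2.04 V ≥ V_ov = 0.997 V, confirming saturation.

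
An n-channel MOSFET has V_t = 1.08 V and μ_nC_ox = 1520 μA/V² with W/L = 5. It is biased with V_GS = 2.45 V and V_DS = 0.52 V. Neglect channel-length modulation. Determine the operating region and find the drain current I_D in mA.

k_n = μ_nC_ox · (W/L) = 7.6 mA/V².
V_ov = V_GS − V_t = 2.45 − 1.08 = 1.37 V.
Since V_DS = 0.52 V < V_ov = 1.37 V, the device is in the triode region.
I_D = k_n [V_ov · V_DS − ½ V_DS²] = 7.6 × [1.37 × 0.52 − 0.5 × 0.52²] = 4.39 mA.

Triode; I_D = 4.39 mA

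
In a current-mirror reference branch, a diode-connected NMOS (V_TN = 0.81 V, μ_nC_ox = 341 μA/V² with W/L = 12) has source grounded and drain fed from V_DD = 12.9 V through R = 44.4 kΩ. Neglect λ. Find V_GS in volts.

With gate tied to drain, V_GS = V_DS ≥ V_GS − V_TN, so the device is in saturation.
k_n = μ_nC_ox · (W/L) = 4.092 mA/V².
KCL at the drain: ½ k_n (V_GS − V_TN)² = (V_DD − V_GS)/R.
Let x = V_GS − 0.81. Then 90.8 x² + x − 12.09 = 0, giving x = 0.359 V (positive root), so V_GS = 1.17 V.
I_D = (V_DD − V_GS)/R = (12.9 − 1.17) / 44.4 = 0.264 mA.

V_GS = 1.17 V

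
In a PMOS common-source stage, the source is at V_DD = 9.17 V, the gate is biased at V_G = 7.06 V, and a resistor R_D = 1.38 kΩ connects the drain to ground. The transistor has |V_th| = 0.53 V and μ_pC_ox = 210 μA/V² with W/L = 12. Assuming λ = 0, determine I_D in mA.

V_SG = V_DD − V_G = 9.17 − 7.06 = 2.11 V, so V_ov = 2.11 − 0.53 = 1.58 V.
k_p = μ_pC_ox · (W/L) = 2.52 mA/V².
Assume saturation: I_D = ½ k_p V_ov² = 0.5 × 2.52 × 1.58² = 3.15 mA, giving V_SD = V_DD − I_D R_D = 9.17 − 3.15 × 1.38 = 4.83 V.
V_SD = 4.83 V ≥ V_ov = 1.58 V, confirming saturation.

I_D = 3.15 mA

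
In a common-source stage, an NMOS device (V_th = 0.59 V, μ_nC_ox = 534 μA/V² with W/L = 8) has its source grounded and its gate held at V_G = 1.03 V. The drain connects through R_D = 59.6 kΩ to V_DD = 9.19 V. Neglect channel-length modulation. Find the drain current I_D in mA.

I_D = 0.153 mA

V_GS = V_G = 1.03 V, so V_ov = 1.03 − 0.59 = 0.44 V.
k_n = μ_nC_ox · (W/L) = 4.272 mA/V².
Assume saturation: I_D = ½ k_n V_ov² = 0.5 × 4.272 × 0.44² = 0.414 mA, giving V_DS = V_DD − I_D R_D = 9.19 − 0.414 × 59.6 = -15.5 V.
But -15.5 V < V_ov = 0.44 V, so the device is actually in triode.
In triode I_D = k_n[V_ov V_DS − ½ V_DS²] and I_D = (V_DD − V_DS)/R_D. Equating: 127 V_DS² − 113 V_DS + 9.19 = 0, giving V_DS = 0.0905 V (the root below V_ov).
I_D = (9.19 − 0.0905) / 59.6 = 0.153 mA.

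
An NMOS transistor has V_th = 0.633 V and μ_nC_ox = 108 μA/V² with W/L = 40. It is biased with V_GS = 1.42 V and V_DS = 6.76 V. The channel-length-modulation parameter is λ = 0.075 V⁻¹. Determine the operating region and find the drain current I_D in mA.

k_n = μ_nC_ox · (W/L) = 4.32 mA/V².
V_ov = V_GS − V_th = 1.42 − 0.633 = 0.787 V.
Since V_DS = 6.76 V ≥ V_ov = 0.787 V, the device is in saturation.
I_D = ½ k_n V_ov² (1 + λ V_DS) = 0.5 × 4.32 × 0.787² × (1 + 0.075 × 6.76) = 2.02 mA.

Saturation; I_D = 2.02 mA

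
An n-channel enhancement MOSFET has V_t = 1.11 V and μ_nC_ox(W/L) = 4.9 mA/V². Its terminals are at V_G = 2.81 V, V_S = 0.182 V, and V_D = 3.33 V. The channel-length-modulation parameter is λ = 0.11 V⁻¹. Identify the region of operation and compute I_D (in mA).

Saturation; I_D = 7.60 mA

V_GS = V_G − V_S = 2.81 − 0.182 = 2.63 V; V_DS = V_D − V_S = 3.33 − 0.182 = 3.15 V.
V_ov = V_GS − V_t = 2.63 − 1.11 = 1.52 V.
Since V_DS = 3.15 V ≥ V_ov = 1.52 V, the device is in saturation.
I_D = ½ k_n V_ov² (1 + λ V_DS) = 0.5 × 4.9 × 1.52² × (1 + 0.11 × 3.15) = 7.6 mA.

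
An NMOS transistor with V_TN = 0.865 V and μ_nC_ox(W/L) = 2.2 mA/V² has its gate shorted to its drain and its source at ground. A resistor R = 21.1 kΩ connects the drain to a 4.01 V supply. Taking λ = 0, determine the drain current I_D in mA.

With gate tied to drain, V_GS = V_DS ≥ V_GS − V_TN, so the device is in saturation.
KCL at the drain: ½ k_n (V_GS − V_TN)² = (V_DD − V_GS)/R.
Let x = V_GS − 0.865. Then 23.2 x² + x − 3.145 = 0, giving x = 0.347 V (positive root), so V_GS = 1.21 V.
I_D = (V_DD − V_GS)/R = (4.01 − 1.21) / 21.1 = 0.133 mA.

I_D = 0.133 mA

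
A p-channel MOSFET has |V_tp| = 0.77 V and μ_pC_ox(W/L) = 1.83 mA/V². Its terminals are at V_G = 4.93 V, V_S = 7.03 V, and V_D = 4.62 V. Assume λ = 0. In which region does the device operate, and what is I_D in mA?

Saturation; I_D = 1.62 mA

V_SG = V_S − V_G = 7.03 − 4.93 = 2.1 V; V_SD = V_S − V_D = 7.03 − 4.62 = 2.41 V.
V_ov = V_SG − |V_tp| = 2.1 − 0.77 = 1.33 V.
Since V_SD = 2.41 V ≥ V_ov = 1.33 V, the device is in saturation.
I_D = ½ k_p V_ov² = 0.5 × 1.83 × 1.33² = 1.62 mA.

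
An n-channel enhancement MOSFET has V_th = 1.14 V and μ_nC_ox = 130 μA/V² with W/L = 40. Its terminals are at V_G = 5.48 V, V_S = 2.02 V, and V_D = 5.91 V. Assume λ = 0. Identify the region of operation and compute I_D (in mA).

Saturation; I_D = 14.0 mA

V_GS = V_G − V_S = 5.48 − 2.02 = 3.46 V; V_DS = V_D − V_S = 5.91 − 2.02 = 3.89 V.
k_n = μ_nC_ox · (W/L) = 5.2 mA/V².
V_ov = V_GS − V_th = 3.46 − 1.14 = 2.32 V.
Since V_DS = 3.89 V ≥ V_ov = 2.32 V, the device is in saturation.
I_D = ½ k_n V_ov² = 0.5 × 5.2 × 2.32² = 14 mA.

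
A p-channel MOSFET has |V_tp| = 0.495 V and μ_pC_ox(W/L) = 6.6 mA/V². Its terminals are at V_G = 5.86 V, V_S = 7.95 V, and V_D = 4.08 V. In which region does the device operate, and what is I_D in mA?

Saturation; I_D = 8.40 mA

V_SG = V_S − V_G = 7.95 − 5.86 = 2.09 V; V_SD = V_S − V_D = 7.95 − 4.08 = 3.87 V.
V_ov = V_SG − |V_tp| = 2.09 − 0.495 = 1.59 V.
Since V_SD = 3.87 V ≥ V_ov = 1.59 V, the device is in saturation.
I_D = ½ k_p V_ov² = 0.5 × 6.6 × 1.59² = 8.4 mA.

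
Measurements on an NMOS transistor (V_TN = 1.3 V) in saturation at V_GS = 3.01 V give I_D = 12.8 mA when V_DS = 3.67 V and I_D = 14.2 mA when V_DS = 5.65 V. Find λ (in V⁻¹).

With V_GS fixed, I_D ∝ (1 + λ V_DS) in saturation, so I_D2/I_D1 = (1 + λ V_DS2)/(1 + λ V_DS1).
14.2/12.8 = 1.109 = (1 + 5.65 λ)/(1 + 3.67 λ).
Solving: λ (I_D1 V_DS2 − I_D2 V_DS1) = I_D2 − I_D1, so λ = (14.2 − 12.8) / (12.8 × 5.65 − 14.2 × 3.67) = 1.4 / 20.2 = 0.0693 V⁻¹.

λ = 0.0693 V⁻¹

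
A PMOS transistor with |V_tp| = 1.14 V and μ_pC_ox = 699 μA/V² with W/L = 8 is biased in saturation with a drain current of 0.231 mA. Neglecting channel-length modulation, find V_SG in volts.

V_SG = 1.43 V

k_p = μ_pC_ox · (W/L) = 5.592 mA/V².
In saturation I_D = ½ k_p (V_SG − |V_tp|)², so V_SG − |V_tp| = √(2 I_D / k_p) = √(2 × 0.231 / 5.592) = 0.287 V.
V_SG = 1.14 + 0.287 = 1.43 V.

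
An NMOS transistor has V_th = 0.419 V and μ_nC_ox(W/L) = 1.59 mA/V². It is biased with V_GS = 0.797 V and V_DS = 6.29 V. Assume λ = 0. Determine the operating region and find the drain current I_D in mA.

Saturation; I_D = 0.114 mA

V_ov = V_GS − V_th = 0.797 − 0.419 = 0.378 V.
Since V_DS = 6.29 V ≥ V_ov = 0.378 V, the device is in saturation.
I_D = ½ k_n V_ov² = 0.5 × 1.59 × 0.378² = 0.114 mA.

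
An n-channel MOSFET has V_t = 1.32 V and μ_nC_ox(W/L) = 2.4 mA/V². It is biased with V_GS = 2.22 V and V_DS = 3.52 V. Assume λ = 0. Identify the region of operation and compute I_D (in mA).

V_ov = V_GS − V_t = 2.22 − 1.32 = 0.9 V.
Since V_DS = 3.52 V ≥ V_ov = 0.9 V, the device is in saturation.
I_D = ½ k_n V_ov² = 0.5 × 2.4 × 0.9² = 0.972 mA.

Saturation; I_D = 0.972 mA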